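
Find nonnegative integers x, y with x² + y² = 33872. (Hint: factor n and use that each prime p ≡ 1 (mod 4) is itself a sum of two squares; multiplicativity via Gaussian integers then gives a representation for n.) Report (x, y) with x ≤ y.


Step 1: Factor n = 33872 = 2^4 · 29 · 73.
Step 2: Check the mod-4 condition on each prime factor: 2 = 2 (special); 29 ≡ 1 (mod 4), exponent 1; 73 ≡ 1 (mod 4), exponent 1.
All primes ≡ 3 (mod 4) appear to even exponent (or don't appear), so by the two-squares theorem n IS expressible as a sum of two squares.
Step 3: Build a representation. Group n = k² · m with k = 4 and m = 29 · 73 = 2117 (a product of primes ≡ 1 (mod 4)); a representation of m scales to one of n via (k·x)² + (k·y)² = k²(x² + y²). Each prime p ≡ 1 (mod 4) is itself a sum of two squares; find a² by testing p − a² for a perfect square:
  29: 29 − 1² = 28, 29 − 2² = 25 = 5² ⇒ 29 = 2² + 5².
  73: 73 − 1² = 72, 73 − 2² = 69, 73 − 3² = 64 = 8² ⇒ 73 = 3² + 8².
  Combine using the Brahmagupta–Fibonacci identity (a² + b²)(c² + d²) = (ac − bd)² + (ad + bc)² = (ac + bd)² + (ad − bc)²:
  29 · 73 = 2117: from (2² + 5²)(3² + 8²), take (2·3 − 5·8, 2·8 + 5·3) = (6 − 40, 16 + 15) = (-34, 31); dropping signs (only squares matter) gives (34, 31); check 34² + 31² = 1156 + 961 = 2117 ✓.
  Scale by k = 4: (4·34, 4·31) = (136, 124).
Step 4: Order so x ≤ y and verify: 124² + 136² = 15376 + 18496 = 33872 = n. ✓

n = 33872 = 124² + 136² (one valid representation with x ≤ y).


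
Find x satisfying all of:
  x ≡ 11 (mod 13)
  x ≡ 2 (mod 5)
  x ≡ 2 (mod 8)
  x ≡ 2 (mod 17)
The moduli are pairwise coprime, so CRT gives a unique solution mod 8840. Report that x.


Product of moduli M = 13 · 5 · 8 · 17 = 8840.
Merge one congruence at a time:
  Start: x ≡ 11 (mod 13).
  Combine with x ≡ 2 (mod 5); new modulus lcm = 65.
    Write x = 11 + 13·t and substitute into x ≡ 2 (mod 5): 13·t ≡ 2 − 11 = -9 (mod 5).
    Reduce coefficients mod 5: 3·t ≡ 1 (mod 5).
    The inverse of 3 mod 5 is 2 (since 3·2 = 6 = 1·5 + 1), so t ≡ 2·1 = 2 ≡ 2 (mod 5).
    Then x = 11 + 13·2 = 37, valid modulo lcm(13, 5) = 65: x ≡ 37 (mod 65).
  Combine with x ≡ 2 (mod 8); new modulus lcm = 520.
    Write x = 37 + 65·t and substitute into x ≡ 2 (mod 8): 65·t ≡ 2 − 37 = -35 (mod 8).
    Reduce coefficients mod 8: 1·t ≡ 5 (mod 8).
    So t ≡ 5 (mod 8).
    Then x = 37 + 65·5 = 362, valid modulo lcm(65, 8) = 520: x ≡ 362 (mod 520).
  Combine with x ≡ 2 (mod 17); new modulus lcm = 8840.
    Write x = 362 + 520·t and substitute into x ≡ 2 (mod 17): 520·t ≡ 2 − 362 = -360 (mod 17).
    Reduce coefficients mod 17: 10·t ≡ 14 (mod 17).
    The inverse of 10 mod 17 is 12 (since 10·12 = 120 = 7·17 + 1), so t ≡ 12·14 = 168 ≡ 15 (mod 17).
    Then x = 362 + 520·15 = 8162, valid modulo lcm(520, 17) = 8840: x ≡ 8162 (mod 8840).
Verify against each original: 8162 mod 13 = 11, 8162 mod 5 = 2, 8162 mod 8 = 2, 8162 mod 17 = 2.

x ≡ 8162 (mod 8840).


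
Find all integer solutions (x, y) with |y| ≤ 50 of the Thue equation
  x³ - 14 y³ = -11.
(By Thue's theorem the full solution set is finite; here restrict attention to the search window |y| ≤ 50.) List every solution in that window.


The equation is x³ - 14y³ = -11. For fixed y, x³ = 14·y³ − 11, so a solution requires the RHS to be a perfect cube.
Strategy: iterate y from -50 to 50, compute RHS = 14·y³ − 11, and check whether it is a (positive or negative) perfect cube.
Check small values of y:
  y = 0: RHS = -11 is not a perfect cube.
  y = 1: RHS = 3 is not a perfect cube.
  y = -1: RHS = -25 is not a perfect cube.
  y = 2: RHS = 101 is not a perfect cube.
  y = -2: RHS = -123 is not a perfect cube.
  y = 3: RHS = 367 is not a perfect cube.
  y = -3: RHS = -389 is not a perfect cube.
Continuing the search up to |y| = 50 finds no solutions either.
No (x, y) in the scanned range satisfies the equation.

No integer solutions with |y| ≤ 50.


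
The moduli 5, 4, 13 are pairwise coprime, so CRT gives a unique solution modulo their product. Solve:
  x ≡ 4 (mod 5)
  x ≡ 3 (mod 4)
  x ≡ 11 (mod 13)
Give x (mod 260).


Moduli 5, 4, 13 are pairwise coprime; by CRT there is a unique solution modulo M = 5 · 4 · 13 = 260.
Solve pairwise, accumulating the modulus:
  Start with x ≡ 4 (mod 5).
  Combine with x ≡ 3 (mod 4): since gcd(5, 4) = 1, we get a unique residue mod 20.
    Write x = 4 + 5·t and substitute into x ≡ 3 (mod 4): 5·t ≡ 3 − 4 = -1 (mod 4).
    Reduce coefficients mod 4: 1·t ≡ 3 (mod 4).
    So t ≡ 3 (mod 4).
    Then x = 4 + 5·3 = 19, valid modulo lcm(5, 4) = 20: x ≡ 19 (mod 20).
  Combine with x ≡ 11 (mod 13): since gcd(20, 13) = 1, we get a unique residue mod 260.
    Write x = 19 + 20·t and substitute into x ≡ 11 (mod 13): 20·t ≡ 11 − 19 = -8 (mod 13).
    Reduce coefficients mod 13: 7·t ≡ 5 (mod 13).
    The inverse of 7 mod 13 is 2 (since 7·2 = 14 = 1·13 + 1), so t ≡ 2·5 = 10 ≡ 10 (mod 13).
    Then x = 19 + 20·10 = 219, valid modulo lcm(20, 13) = 260: x ≡ 219 (mod 260).
Verify: 219 mod 5 = 4 ✓, 219 mod 4 = 3 ✓, 219 mod 13 = 11 ✓.

x ≡ 219 (mod 260).


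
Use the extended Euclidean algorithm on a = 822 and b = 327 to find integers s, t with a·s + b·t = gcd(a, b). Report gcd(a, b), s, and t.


Euclidean algorithm on (822, 327) — divide until remainder is 0:
  822 = 2 · 327 + 168
  327 = 1 · 168 + 159
  168 = 1 · 159 + 9
  159 = 17 · 9 + 6
  9 = 1 · 6 + 3
  6 = 2 · 3 + 0
gcd(822, 327) = 3.
Track Bezout coefficients alongside the remainders: start with r₀ = 822 = a·1 + b·0 (s = 1, t = 0) and r₁ = 327 = a·0 + b·1 (s = 0, t = 1); each new remainder r_{k+1} = r_{k-1} − q_k·r_k inherits s_{k+1} = s_{k-1} − q_k·s_k, t_{k+1} = t_{k-1} − q_k·t_k, so r_k = a·s_k + b·t_k at every step:
  q = 2: r = 168, s = 1 − 2·0 = 1, t = 0 − 2·1 = -2  (check: 822·1 + 327·(-2) = 168)
  q = 1: r = 159, s = 0 − 1·1 = -1, t = 1 − 1·(-2) = 3  (check: 822·(-1) + 327·3 = 159)
  q = 1: r = 9, s = 1 − 1·(-1) = 2, t = -2 − 1·3 = -5  (check: 822·2 + 327·(-5) = 9)
  q = 17: r = 6, s = -1 − 17·2 = -35, t = 3 − 17·(-5) = 88  (check: 822·(-35) + 327·88 = 6)
  q = 1: r = 3, s = 2 − 1·(-35) = 37, t = -5 − 1·88 = -93  (check: 822·37 + 327·(-93) = 3)
The row with r = 3 (the gcd) gives the Bezout coefficients s = 37, t = -93.
Result: 822 · (37) + 327 · (-93) = 3.

gcd(822, 327) = 3; s = 37, t = -93 (check: 822·37 + 327·(-93) = 3).


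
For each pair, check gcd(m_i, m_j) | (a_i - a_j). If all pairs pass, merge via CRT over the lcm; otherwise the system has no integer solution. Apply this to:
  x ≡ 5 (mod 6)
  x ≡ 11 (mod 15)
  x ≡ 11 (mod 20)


Moduli 6, 15, 20 are not pairwise coprime, so CRT works modulo lcm(m_i) when all pairwise compatibility conditions hold.
Pairwise compatibility: gcd(m_i, m_j) must divide a_i - a_j for every pair.
Merge one congruence at a time:
  Start: x ≡ 5 (mod 6).
  Combine with x ≡ 11 (mod 15): gcd(6, 15) = 3; 11 - 5 = 6, which IS divisible by 3, so compatible.
    Write x = 5 + 6·t and substitute into x ≡ 11 (mod 15): 6·t ≡ 11 − 5 = 6 (mod 15).
    Divide the congruence (and modulus) by g = 3: 2·t ≡ 2 (mod 5).
    The inverse of 2 mod 5 is 3 (since 2·3 = 6 = 1·5 + 1), so t ≡ 3·2 = 6 ≡ 1 (mod 5).
    Then x = 5 + 6·1 = 11, valid modulo lcm(6, 15) = 30: x ≡ 11 (mod 30).
  Combine with x ≡ 11 (mod 20): gcd(30, 20) = 10; 11 - 11 = 0, which IS divisible by 10, so compatible.
    Write x = 11 + 30·t and substitute into x ≡ 11 (mod 20): 30·t ≡ 11 − 11 = 0 (mod 20).
    Divide the congruence (and modulus) by g = 10: 3·t ≡ 0 (mod 2).
    Reduce coefficients mod 2: 1·t ≡ 0 (mod 2).
    So t ≡ 0 (mod 2).
    Then x = 11 + 30·0 = 11, valid modulo lcm(30, 20) = 60: x ≡ 11 (mod 60).
Verify: 11 mod 6 = 5, 11 mod 15 = 11, 11 mod 20 = 11.

x ≡ 11 (mod 60).


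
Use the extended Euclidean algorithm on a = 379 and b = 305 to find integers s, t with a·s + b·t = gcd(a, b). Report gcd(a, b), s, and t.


Euclidean algorithm on (379, 305) — divide until remainder is 0:
  379 = 1 · 305 + 74
  305 = 4 · 74 + 9
  74 = 8 · 9 + 2
  9 = 4 · 2 + 1
  2 = 2 · 1 + 0
gcd(379, 305) = 1.
Track Bezout coefficients alongside the remainders: start with r₀ = 379 = a·1 + b·0 (s = 1, t = 0) and r₁ = 305 = a·0 + b·1 (s = 0, t = 1); each new remainder r_{k+1} = r_{k-1} − q_k·r_k inherits s_{k+1} = s_{k-1} − q_k·s_k, t_{k+1} = t_{k-1} − q_k·t_k, so r_k = a·s_k + b·t_k at every step:
  q = 1: r = 74, s = 1 − 1·0 = 1, t = 0 − 1·1 = -1  (check: 379·1 + 305·(-1) = 74)
  q = 4: r = 9, s = 0 − 4·1 = -4, t = 1 − 4·(-1) = 5  (check: 379·(-4) + 305·5 = 9)
  q = 8: r = 2, s = 1 − 8·(-4) = 33, t = -1 − 8·5 = -41  (check: 379·33 + 305·(-41) = 2)
  q = 4: r = 1, s = -4 − 4·33 = -136, t = 5 − 4·(-41) = 169  (check: 379·(-136) + 305·169 = 1)
The row with r = 1 (the gcd) gives the Bezout coefficients s = -136, t = 169.
Result: 379 · (-136) + 305 · (169) = 1.

gcd(379, 305) = 1; s = -136, t = 169 (check: 379·(-136) + 305·169 = 1).


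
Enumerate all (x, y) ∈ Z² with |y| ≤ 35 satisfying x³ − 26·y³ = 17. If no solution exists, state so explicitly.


The equation is x³ - 26y³ = 17. For fixed y, x³ = 26·y³ + 17, so a solution requires the RHS to be a perfect cube.
Strategy: iterate y from -35 to 35, compute RHS = 26·y³ + 17, and check whether it is a (positive or negative) perfect cube.
Check small values of y:
  y = 0: RHS = 17 is not a perfect cube.
  y = 1: RHS = 43 is not a perfect cube.
  y = -1: RHS = -9 is not a perfect cube.
  y = 2: RHS = 225 is not a perfect cube.
  y = -2: RHS = -191 is not a perfect cube.
  y = 3: RHS = 719 is not a perfect cube.
  y = -3: RHS = -685 is not a perfect cube.
Continuing the search up to |y| = 35 finds no solutions either.
No (x, y) in the scanned range satisfies the equation.

No integer solutions with |y| ≤ 35.


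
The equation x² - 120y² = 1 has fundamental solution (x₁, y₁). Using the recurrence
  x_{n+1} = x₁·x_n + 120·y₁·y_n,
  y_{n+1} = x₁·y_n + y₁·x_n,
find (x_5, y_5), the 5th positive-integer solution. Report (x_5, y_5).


Step 1: Find the fundamental solution (x₁, y₁) of x² - 120y² = 1.
  Expand √120 as a continued fraction. a₀ = ⌊√120⌋ = 10; iterate m_{k+1} = d_k·a_k − m_k, d_{k+1} = (120 − m_{k+1}²)/d_k, a_{k+1} = ⌊(a₀ + m_{k+1})/d_{k+1}⌋ (starting m₀ = 0, d₀ = 1), with convergents p_k = a_k·p_{k-1} + p_{k-2}, q_k = a_k·q_{k-1} + q_{k-2} (p₋₁ = 1, q₋₁ = 0):
  k = 0: a₀ = 10; p₀/q₀ = 10/1; p₀² − 120·q₀² = 100 − 120 = -20.
  k = 1: m = 10, d = 20, a = ⌊(10 + 10)/20⌋ = 1; p/q = (1·10 + 1)/(1·1 + 0) = 11/1; p² − 120·q² = 121 − 120 = 1.
  The first convergent with p² − 120·q² = 1 gives the fundamental solution (x₁, y₁) = (11, 1).
Step 2: Apply the recurrence (x_{n+1}, y_{n+1}) = (x₁x_n + 120y₁y_n, x₁y_n + y₁x_n) repeatedly.
  From (x_1, y_1) = (11, 1): x_2 = 11·11 + 120·1·1 = 241; y_2 = 11·1 + 1·11 = 22.
  From (x_2, y_2) = (241, 22): x_3 = 11·241 + 120·1·22 = 5291; y_3 = 11·22 + 1·241 = 483.
  From (x_3, y_3) = (5291, 483): x_4 = 11·5291 + 120·1·483 = 116161; y_4 = 11·483 + 1·5291 = 10604.
  From (x_4, y_4) = (116161, 10604): x_5 = 11·116161 + 120·1·10604 = 2550251; y_5 = 11·10604 + 1·116161 = 232805.
Step 3: Verify x_5² - 120·y_5² = 6503780163001 - 6503780163000 = 1 (should be 1). ✓

(x_1, y_1) = (11, 1); (x_5, y_5) = (2550251, 232805).


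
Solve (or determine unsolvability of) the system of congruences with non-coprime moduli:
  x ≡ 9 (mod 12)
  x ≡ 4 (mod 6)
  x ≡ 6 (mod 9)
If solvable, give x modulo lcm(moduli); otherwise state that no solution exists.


Moduli 12, 6, 9 are not pairwise coprime, so CRT works modulo lcm(m_i) when all pairwise compatibility conditions hold.
Pairwise compatibility: gcd(m_i, m_j) must divide a_i - a_j for every pair.
Merge one congruence at a time:
  Start: x ≡ 9 (mod 12).
  Combine with x ≡ 4 (mod 6): gcd(12, 6) = 6, and 4 - 9 = -5 is NOT divisible by 6.
    ⇒ system is inconsistent (no integer solution).

No solution (the system is inconsistent).


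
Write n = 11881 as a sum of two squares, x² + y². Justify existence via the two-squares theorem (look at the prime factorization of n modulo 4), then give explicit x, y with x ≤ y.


Step 1: Factor n = 11881 = 109^2.
Step 2: Check the mod-4 condition on each prime factor: 109 ≡ 1 (mod 4), exponent 2.
All primes ≡ 3 (mod 4) appear to even exponent (or don't appear), so by the two-squares theorem n IS expressible as a sum of two squares.
Step 3: Build a representation. Here n = 109 · 109 is a product of primes ≡ 1 (mod 4). Each prime p ≡ 1 (mod 4) is itself a sum of two squares; find a² by testing p − a² for a perfect square:
  109: 109 − 1² = 108, 109 − 2² = 105, 109 − 3² = 100 = 10² ⇒ 109 = 3² + 10².
  Combine using the Brahmagupta–Fibonacci identity (a² + b²)(c² + d²) = (ac − bd)² + (ad + bc)² = (ac + bd)² + (ad − bc)²:
  109 · 109 = 11881: from (3² + 10²)(3² + 10²), take (3·3 − 10·10, 3·10 + 10·3) = (9 − 100, 30 + 30) = (-91, 60); dropping signs (only squares matter) gives (91, 60); check 91² + 60² = 8281 + 3600 = 11881 ✓.
Step 4: Order so x ≤ y and verify: 60² + 91² = 3600 + 8281 = 11881 = n. ✓

n = 11881 = 60² + 91² (one valid representation with x ≤ y).


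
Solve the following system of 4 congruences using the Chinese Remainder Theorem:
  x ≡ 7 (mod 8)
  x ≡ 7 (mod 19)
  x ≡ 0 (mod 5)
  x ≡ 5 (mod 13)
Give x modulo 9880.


Product of moduli M = 8 · 19 · 5 · 13 = 9880.
Merge one congruence at a time:
  Start: x ≡ 7 (mod 8).
  Combine with x ≡ 7 (mod 19); new modulus lcm = 152.
    Write x = 7 + 8·t and substitute into x ≡ 7 (mod 19): 8·t ≡ 7 − 7 = 0 (mod 19).
    The inverse of 8 mod 19 is 12 (since 8·12 = 96 = 5·19 + 1), so t ≡ 12·0 = 0 ≡ 0 (mod 19).
    Then x = 7 + 8·0 = 7, valid modulo lcm(8, 19) = 152: x ≡ 7 (mod 152).
  Combine with x ≡ 0 (mod 5); new modulus lcm = 760.
    Write x = 7 + 152·t and substitute into x ≡ 0 (mod 5): 152·t ≡ 0 − 7 = -7 (mod 5).
    Reduce coefficients mod 5: 2·t ≡ 3 (mod 5).
    The inverse of 2 mod 5 is 3 (since 2·3 = 6 = 1·5 + 1), so t ≡ 3·3 = 9 ≡ 4 (mod 5).
    Then x = 7 + 152·4 = 615, valid modulo lcm(152, 5) = 760: x ≡ 615 (mod 760).
  Combine with x ≡ 5 (mod 13); new modulus lcm = 9880.
    Write x = 615 + 760·t and substitute into x ≡ 5 (mod 13): 760·t ≡ 5 − 615 = -610 (mod 13).
    Reduce coefficients mod 13: 6·t ≡ 1 (mod 13).
    The inverse of 6 mod 13 is 11 (since 6·11 = 66 = 5·13 + 1), so t ≡ 11·1 = 11 ≡ 11 (mod 13).
    Then x = 615 + 760·11 = 8975, valid modulo lcm(760, 13) = 9880: x ≡ 8975 (mod 9880).
Verify against each original: 8975 mod 8 = 7, 8975 mod 19 = 7, 8975 mod 5 = 0, 8975 mod 13 = 5.

x ≡ 8975 (mod 9880).


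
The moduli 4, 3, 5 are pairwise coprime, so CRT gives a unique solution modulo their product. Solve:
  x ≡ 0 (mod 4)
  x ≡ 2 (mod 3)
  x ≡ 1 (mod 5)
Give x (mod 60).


Moduli 4, 3, 5 are pairwise coprime; by CRT there is a unique solution modulo M = 4 · 3 · 5 = 60.
Solve pairwise, accumulating the modulus:
  Start with x ≡ 0 (mod 4).
  Combine with x ≡ 2 (mod 3): since gcd(4, 3) = 1, we get a unique residue mod 12.
    Write x = 0 + 4·t and substitute into x ≡ 2 (mod 3): 4·t ≡ 2 − 0 = 2 (mod 3).
    Reduce coefficients mod 3: 1·t ≡ 2 (mod 3).
    So t ≡ 2 (mod 3).
    Then x = 0 + 4·2 = 8, valid modulo lcm(4, 3) = 12: x ≡ 8 (mod 12).
  Combine with x ≡ 1 (mod 5): since gcd(12, 5) = 1, we get a unique residue mod 60.
    Write x = 8 + 12·t and substitute into x ≡ 1 (mod 5): 12·t ≡ 1 − 8 = -7 (mod 5).
    Reduce coefficients mod 5: 2·t ≡ 3 (mod 5).
    The inverse of 2 mod 5 is 3 (since 2·3 = 6 = 1·5 + 1), so t ≡ 3·3 = 9 ≡ 4 (mod 5).
    Then x = 8 + 12·4 = 56, valid modulo lcm(12, 5) = 60: x ≡ 56 (mod 60).
Verify: 56 mod 4 = 0 ✓, 56 mod 3 = 2 ✓, 56 mod 5 = 1 ✓.

x ≡ 56 (mod 60).


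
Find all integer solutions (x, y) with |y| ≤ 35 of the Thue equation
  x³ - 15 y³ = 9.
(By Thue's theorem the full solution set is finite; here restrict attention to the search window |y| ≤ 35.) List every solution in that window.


The equation is x³ - 15y³ = 9. For fixed y, x³ = 15·y³ + 9, so a solution requires the RHS to be a perfect cube.
Strategy: iterate y from -35 to 35, compute RHS = 15·y³ + 9, and check whether it is a (positive or negative) perfect cube.
Check small values of y:
  y = 0: RHS = 9 is not a perfect cube.
  y = 1: RHS = 24 is not a perfect cube.
  y = -1: RHS = -6 is not a perfect cube.
  y = 2: RHS = 129 is not a perfect cube.
  y = -2: RHS = -111 is not a perfect cube.
  y = 3: RHS = 414 is not a perfect cube.
  y = -3: RHS = -396 is not a perfect cube.
Continuing the search up to |y| = 35 finds no solutions either.
No (x, y) in the scanned range satisfies the equation.

No integer solutions with |y| ≤ 35.


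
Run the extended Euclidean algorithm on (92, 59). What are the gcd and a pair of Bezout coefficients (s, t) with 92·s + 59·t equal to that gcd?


Euclidean algorithm on (92, 59) — divide until remainder is 0:
  92 = 1 · 59 + 33
  59 = 1 · 33 + 26
  33 = 1 · 26 + 7
  26 = 3 · 7 + 5
  7 = 1 · 5 + 2
  5 = 2 · 2 + 1
  2 = 2 · 1 + 0
gcd(92, 59) = 1.
Track Bezout coefficients alongside the remainders: start with r₀ = 92 = a·1 + b·0 (s = 1, t = 0) and r₁ = 59 = a·0 + b·1 (s = 0, t = 1); each new remainder r_{k+1} = r_{k-1} − q_k·r_k inherits s_{k+1} = s_{k-1} − q_k·s_k, t_{k+1} = t_{k-1} − q_k·t_k, so r_k = a·s_k + b·t_k at every step:
  q = 1: r = 33, s = 1 − 1·0 = 1, t = 0 − 1·1 = -1  (check: 92·1 + 59·(-1) = 33)
  q = 1: r = 26, s = 0 − 1·1 = -1, t = 1 − 1·(-1) = 2  (check: 92·(-1) + 59·2 = 26)
  q = 1: r = 7, s = 1 − 1·(-1) = 2, t = -1 − 1·2 = -3  (check: 92·2 + 59·(-3) = 7)
  q = 3: r = 5, s = -1 − 3·2 = -7, t = 2 − 3·(-3) = 11  (check: 92·(-7) + 59·11 = 5)
  q = 1: r = 2, s = 2 − 1·(-7) = 9, t = -3 − 1·11 = -14  (check: 92·9 + 59·(-14) = 2)
  q = 2: r = 1, s = -7 − 2·9 = -25, t = 11 − 2·(-14) = 39  (check: 92·(-25) + 59·39 = 1)
The row with r = 1 (the gcd) gives the Bezout coefficients s = -25, t = 39.
Result: 92 · (-25) + 59 · (39) = 1.

gcd(92, 59) = 1; s = -25, t = 39 (check: 92·(-25) + 59·39 = 1).


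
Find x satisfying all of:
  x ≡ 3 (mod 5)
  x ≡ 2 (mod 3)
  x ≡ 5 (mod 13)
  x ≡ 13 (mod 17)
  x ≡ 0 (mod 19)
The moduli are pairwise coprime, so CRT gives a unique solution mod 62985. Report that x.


Product of moduli M = 5 · 3 · 13 · 17 · 19 = 62985.
Merge one congruence at a time:
  Start: x ≡ 3 (mod 5).
  Combine with x ≡ 2 (mod 3); new modulus lcm = 15.
    Write x = 3 + 5·t and substitute into x ≡ 2 (mod 3): 5·t ≡ 2 − 3 = -1 (mod 3).
    Reduce coefficients mod 3: 2·t ≡ 2 (mod 3).
    The inverse of 2 mod 3 is 2 (since 2·2 = 4 = 1·3 + 1), so t ≡ 2·2 = 4 ≡ 1 (mod 3).
    Then x = 3 + 5·1 = 8, valid modulo lcm(5, 3) = 15: x ≡ 8 (mod 15).
  Combine with x ≡ 5 (mod 13); new modulus lcm = 195.
    Write x = 8 + 15·t and substitute into x ≡ 5 (mod 13): 15·t ≡ 5 − 8 = -3 (mod 13).
    Reduce coefficients mod 13: 2·t ≡ 10 (mod 13).
    The inverse of 2 mod 13 is 7 (since 2·7 = 14 = 1·13 + 1), so t ≡ 7·10 = 70 ≡ 5 (mod 13).
    Then x = 8 + 15·5 = 83, valid modulo lcm(15, 13) = 195: x ≡ 83 (mod 195).
  Combine with x ≡ 13 (mod 17); new modulus lcm = 3315.
    Write x = 83 + 195·t and substitute into x ≡ 13 (mod 17): 195·t ≡ 13 − 83 = -70 (mod 17).
    Reduce coefficients mod 17: 8·t ≡ 15 (mod 17).
    The inverse of 8 mod 17 is 15 (since 8·15 = 120 = 7·17 + 1), so t ≡ 15·15 = 225 ≡ 4 (mod 17).
    Then x = 83 + 195·4 = 863, valid modulo lcm(195, 17) = 3315: x ≡ 863 (mod 3315).
  Combine with x ≡ 0 (mod 19); new modulus lcm = 62985.
    Write x = 863 + 3315·t and substitute into x ≡ 0 (mod 19): 3315·t ≡ 0 − 863 = -863 (mod 19).
    Reduce coefficients mod 19: 9·t ≡ 11 (mod 19).
    The inverse of 9 mod 19 is 17 (since 9·17 = 153 = 8·19 + 1), so t ≡ 17·11 = 187 ≡ 16 (mod 19).
    Then x = 863 + 3315·16 = 53903, valid modulo lcm(3315, 19) = 62985: x ≡ 53903 (mod 62985).
Verify against each original: 53903 mod 5 = 3, 53903 mod 3 = 2, 53903 mod 13 = 5, 53903 mod 17 = 13, 53903 mod 19 = 0.

x ≡ 53903 (mod 62985).


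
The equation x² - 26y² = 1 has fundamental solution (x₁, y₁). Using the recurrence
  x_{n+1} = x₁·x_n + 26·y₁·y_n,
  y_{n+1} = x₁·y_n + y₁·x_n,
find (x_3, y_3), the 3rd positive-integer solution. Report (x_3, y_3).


Step 1: Find the fundamental solution (x₁, y₁) of x² - 26y² = 1.
  Expand √26 as a continued fraction. a₀ = ⌊√26⌋ = 5; iterate m_{k+1} = d_k·a_k − m_k, d_{k+1} = (26 − m_{k+1}²)/d_k, a_{k+1} = ⌊(a₀ + m_{k+1})/d_{k+1}⌋ (starting m₀ = 0, d₀ = 1), with convergents p_k = a_k·p_{k-1} + p_{k-2}, q_k = a_k·q_{k-1} + q_{k-2} (p₋₁ = 1, q₋₁ = 0):
  k = 0: a₀ = 5; p₀/q₀ = 5/1; p₀² − 26·q₀² = 25 − 26 = -1.
  k = 1: m = 5, d = 1, a = ⌊(5 + 5)/1⌋ = 10; p/q = (10·5 + 1)/(10·1 + 0) = 51/10; p² − 26·q² = 2601 − 2600 = 1.
  The first convergent with p² − 26·q² = 1 gives the fundamental solution (x₁, y₁) = (51, 10).
Step 2: Apply the recurrence (x_{n+1}, y_{n+1}) = (x₁x_n + 26y₁y_n, x₁y_n + y₁x_n) repeatedly.
  From (x_1, y_1) = (51, 10): x_2 = 51·51 + 26·10·10 = 5201; y_2 = 51·10 + 10·51 = 1020.
  From (x_2, y_2) = (5201, 1020): x_3 = 51·5201 + 26·10·1020 = 530451; y_3 = 51·1020 + 10·5201 = 104030.
Step 3: Verify x_3² - 26·y_3² = 281378263401 - 281378263400 = 1 (should be 1). ✓

(x_1, y_1) = (51, 10); (x_3, y_3) = (530451, 104030).


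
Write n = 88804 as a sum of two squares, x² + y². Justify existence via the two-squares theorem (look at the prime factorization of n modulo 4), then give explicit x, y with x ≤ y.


Step 1: Factor n = 88804 = 2^2 · 149^2.
Step 2: Check the mod-4 condition on each prime factor: 2 = 2 (special); 149 ≡ 1 (mod 4), exponent 2.
All primes ≡ 3 (mod 4) appear to even exponent (or don't appear), so by the two-squares theorem n IS expressible as a sum of two squares.
Step 3: Build a representation. Group n = k² · m with k = 2 and m = 149 · 149 = 22201 (a product of primes ≡ 1 (mod 4)); a representation of m scales to one of n via (k·x)² + (k·y)² = k²(x² + y²). Each prime p ≡ 1 (mod 4) is itself a sum of two squares; find a² by testing p − a² for a perfect square:
  149: 149 − 1² = 148, 149 − 2² = 145, 149 − 3² = 140, 149 − 4² = 133, 149 − 5² = 124, 149 − 6² = 113, 149 − 7² = 100 = 10² ⇒ 149 = 7² + 10².
  Combine using the Brahmagupta–Fibonacci identity (a² + b²)(c² + d²) = (ac − bd)² + (ad + bc)² = (ac + bd)² + (ad − bc)²:
  149 · 149 = 22201: from (7² + 10²)(7² + 10²), take (7·7 − 10·10, 7·10 + 10·7) = (49 − 100, 70 + 70) = (-51, 140); dropping signs (only squares matter) gives (51, 140); check 51² + 140² = 2601 + 19600 = 22201 ✓.
  Scale by k = 2: (2·51, 2·140) = (102, 280).
Step 4: Order so x ≤ y and verify: 102² + 280² = 10404 + 78400 = 88804 = n. ✓

n = 88804 = 102² + 280² (one valid representation with x ≤ y).


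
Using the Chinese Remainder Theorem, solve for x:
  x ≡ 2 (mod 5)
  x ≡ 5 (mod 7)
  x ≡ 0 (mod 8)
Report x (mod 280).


Moduli 5, 7, 8 are pairwise coprime; by CRT there is a unique solution modulo M = 5 · 7 · 8 = 280.
Solve pairwise, accumulating the modulus:
  Start with x ≡ 2 (mod 5).
  Combine with x ≡ 5 (mod 7): since gcd(5, 7) = 1, we get a unique residue mod 35.
    Write x = 2 + 5·t and substitute into x ≡ 5 (mod 7): 5·t ≡ 5 − 2 = 3 (mod 7).
    The inverse of 5 mod 7 is 3 (since 5·3 = 15 = 2·7 + 1), so t ≡ 3·3 = 9 ≡ 2 (mod 7).
    Then x = 2 + 5·2 = 12, valid modulo lcm(5, 7) = 35: x ≡ 12 (mod 35).
  Combine with x ≡ 0 (mod 8): since gcd(35, 8) = 1, we get a unique residue mod 280.
    Write x = 12 + 35·t and substitute into x ≡ 0 (mod 8): 35·t ≡ 0 − 12 = -12 (mod 8).
    Reduce coefficients mod 8: 3·t ≡ 4 (mod 8).
    The inverse of 3 mod 8 is 3 (since 3·3 = 9 = 1·8 + 1), so t ≡ 3·4 = 12 ≡ 4 (mod 8).
    Then x = 12 + 35·4 = 152, valid modulo lcm(35, 8) = 280: x ≡ 152 (mod 280).
Verify: 152 mod 5 = 2 ✓, 152 mod 7 = 5 ✓, 152 mod 8 = 0 ✓.

x ≡ 152 (mod 280).


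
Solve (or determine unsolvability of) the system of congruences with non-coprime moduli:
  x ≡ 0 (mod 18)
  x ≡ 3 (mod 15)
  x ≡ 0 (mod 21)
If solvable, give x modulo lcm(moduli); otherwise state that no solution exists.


Moduli 18, 15, 21 are not pairwise coprime, so CRT works modulo lcm(m_i) when all pairwise compatibility conditions hold.
Pairwise compatibility: gcd(m_i, m_j) must divide a_i - a_j for every pair.
Merge one congruence at a time:
  Start: x ≡ 0 (mod 18).
  Combine with x ≡ 3 (mod 15): gcd(18, 15) = 3; 3 - 0 = 3, which IS divisible by 3, so compatible.
    Write x = 0 + 18·t and substitute into x ≡ 3 (mod 15): 18·t ≡ 3 − 0 = 3 (mod 15).
    Divide the congruence (and modulus) by g = 3: 6·t ≡ 1 (mod 5).
    Reduce coefficients mod 5: 1·t ≡ 1 (mod 5).
    So t ≡ 1 (mod 5).
    Then x = 0 + 18·1 = 18, valid modulo lcm(18, 15) = 90: x ≡ 18 (mod 90).
  Combine with x ≡ 0 (mod 21): gcd(90, 21) = 3; 0 - 18 = -18, which IS divisible by 3, so compatible.
    Write x = 18 + 90·t and substitute into x ≡ 0 (mod 21): 90·t ≡ 0 − 18 = -18 (mod 21).
    Divide the congruence (and modulus) by g = 3: 30·t ≡ -6 (mod 7).
    Reduce coefficients mod 7: 2·t ≡ 1 (mod 7).
    The inverse of 2 mod 7 is 4 (since 2·4 = 8 = 1·7 + 1), so t ≡ 4·1 = 4 ≡ 4 (mod 7).
    Then x = 18 + 90·4 = 378, valid modulo lcm(90, 21) = 630: x ≡ 378 (mod 630).
Verify: 378 mod 18 = 0, 378 mod 15 = 3, 378 mod 21 = 0.

x ≡ 378 (mod 630).


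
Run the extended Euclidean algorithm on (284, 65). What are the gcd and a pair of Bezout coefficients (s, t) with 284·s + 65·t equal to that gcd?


Euclidean algorithm on (284, 65) — divide until remainder is 0:
  284 = 4 · 65 + 24
  65 = 2 · 24 + 17
  24 = 1 · 17 + 7
  17 = 2 · 7 + 3
  7 = 2 · 3 + 1
  3 = 3 · 1 + 0
gcd(284, 65) = 1.
Track Bezout coefficients alongside the remainders: start with r₀ = 284 = a·1 + b·0 (s = 1, t = 0) and r₁ = 65 = a·0 + b·1 (s = 0, t = 1); each new remainder r_{k+1} = r_{k-1} − q_k·r_k inherits s_{k+1} = s_{k-1} − q_k·s_k, t_{k+1} = t_{k-1} − q_k·t_k, so r_k = a·s_k + b·t_k at every step:
  q = 4: r = 24, s = 1 − 4·0 = 1, t = 0 − 4·1 = -4  (check: 284·1 + 65·(-4) = 24)
  q = 2: r = 17, s = 0 − 2·1 = -2, t = 1 − 2·(-4) = 9  (check: 284·(-2) + 65·9 = 17)
  q = 1: r = 7, s = 1 − 1·(-2) = 3, t = -4 − 1·9 = -13  (check: 284·3 + 65·(-13) = 7)
  q = 2: r = 3, s = -2 − 2·3 = -8, t = 9 − 2·(-13) = 35  (check: 284·(-8) + 65·35 = 3)
  q = 2: r = 1, s = 3 − 2·(-8) = 19, t = -13 − 2·35 = -83  (check: 284·19 + 65·(-83) = 1)
The row with r = 1 (the gcd) gives the Bezout coefficients s = 19, t = -83.
Result: 284 · (19) + 65 · (-83) = 1.

gcd(284, 65) = 1; s = 19, t = -83 (check: 284·19 + 65·(-83) = 1).


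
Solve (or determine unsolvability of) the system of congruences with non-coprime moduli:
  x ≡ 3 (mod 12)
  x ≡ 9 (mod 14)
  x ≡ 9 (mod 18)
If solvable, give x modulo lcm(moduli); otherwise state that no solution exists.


Moduli 12, 14, 18 are not pairwise coprime, so CRT works modulo lcm(m_i) when all pairwise compatibility conditions hold.
Pairwise compatibility: gcd(m_i, m_j) must divide a_i - a_j for every pair.
Merge one congruence at a time:
  Start: x ≡ 3 (mod 12).
  Combine with x ≡ 9 (mod 14): gcd(12, 14) = 2; 9 - 3 = 6, which IS divisible by 2, so compatible.
    Write x = 3 + 12·t and substitute into x ≡ 9 (mod 14): 12·t ≡ 9 − 3 = 6 (mod 14).
    Divide the congruence (and modulus) by g = 2: 6·t ≡ 3 (mod 7).
    The inverse of 6 mod 7 is 6 (since 6·6 = 36 = 5·7 + 1), so t ≡ 6·3 = 18 ≡ 4 (mod 7).
    Then x = 3 + 12·4 = 51, valid modulo lcm(12, 14) = 84: x ≡ 51 (mod 84).
  Combine with x ≡ 9 (mod 18): gcd(84, 18) = 6; 9 - 51 = -42, which IS divisible by 6, so compatible.
    Write x = 51 + 84·t and substitute into x ≡ 9 (mod 18): 84·t ≡ 9 − 51 = -42 (mod 18).
    Divide the congruence (and modulus) by g = 6: 14·t ≡ -7 (mod 3).
    Reduce coefficients mod 3: 2·t ≡ 2 (mod 3).
    The inverse of 2 mod 3 is 2 (since 2·2 = 4 = 1·3 + 1), so t ≡ 2·2 = 4 ≡ 1 (mod 3).
    Then x = 51 + 84·1 = 135, valid modulo lcm(84, 18) = 252: x ≡ 135 (mod 252).
Verify: 135 mod 12 = 3, 135 mod 14 = 9, 135 mod 18 = 9.

x ≡ 135 (mod 252).


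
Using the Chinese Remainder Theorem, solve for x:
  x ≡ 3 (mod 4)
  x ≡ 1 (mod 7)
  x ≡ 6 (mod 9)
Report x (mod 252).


Moduli 4, 7, 9 are pairwise coprime; by CRT there is a unique solution modulo M = 4 · 7 · 9 = 252.
Solve pairwise, accumulating the modulus:
  Start with x ≡ 3 (mod 4).
  Combine with x ≡ 1 (mod 7): since gcd(4, 7) = 1, we get a unique residue mod 28.
    Write x = 3 + 4·t and substitute into x ≡ 1 (mod 7): 4·t ≡ 1 − 3 = -2 (mod 7).
    Reduce coefficients mod 7: 4·t ≡ 5 (mod 7).
    The inverse of 4 mod 7 is 2 (since 4·2 = 8 = 1·7 + 1), so t ≡ 2·5 = 10 ≡ 3 (mod 7).
    Then x = 3 + 4·3 = 15, valid modulo lcm(4, 7) = 28: x ≡ 15 (mod 28).
  Combine with x ≡ 6 (mod 9): since gcd(28, 9) = 1, we get a unique residue mod 252.
    Write x = 15 + 28·t and substitute into x ≡ 6 (mod 9): 28·t ≡ 6 − 15 = -9 (mod 9).
    Reduce coefficients mod 9: 1·t ≡ 0 (mod 9).
    So t ≡ 0 (mod 9).
    Then x = 15 + 28·0 = 15, valid modulo lcm(28, 9) = 252: x ≡ 15 (mod 252).
Verify: 15 mod 4 = 3 ✓, 15 mod 7 = 1 ✓, 15 mod 9 = 6 ✓.

x ≡ 15 (mod 252).


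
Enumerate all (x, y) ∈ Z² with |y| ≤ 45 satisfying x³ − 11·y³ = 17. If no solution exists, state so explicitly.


The equation is x³ - 11y³ = 17. For fixed y, x³ = 11·y³ + 17, so a solution requires the RHS to be a perfect cube.
Strategy: iterate y from -45 to 45, compute RHS = 11·y³ + 17, and check whether it is a (positive or negative) perfect cube.
Check small values of y:
  y = 0: RHS = 17 is not a perfect cube.
  y = 1: RHS = 28 is not a perfect cube.
  y = -1: RHS = 6 is not a perfect cube.
  y = 2: RHS = 105 is not a perfect cube.
  y = -2: RHS = -71 is not a perfect cube.
  y = 3: RHS = 314 is not a perfect cube.
  y = -3: RHS = -280 is not a perfect cube.
Continuing the search up to |y| = 45 finds no solutions either.
No (x, y) in the scanned range satisfies the equation.

No integer solutions with |y| ≤ 45.


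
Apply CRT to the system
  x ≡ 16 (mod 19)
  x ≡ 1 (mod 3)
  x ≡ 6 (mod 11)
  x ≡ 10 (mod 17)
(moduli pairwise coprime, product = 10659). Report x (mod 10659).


Product of moduli M = 19 · 3 · 11 · 17 = 10659.
Merge one congruence at a time:
  Start: x ≡ 16 (mod 19).
  Combine with x ≡ 1 (mod 3); new modulus lcm = 57.
    Write x = 16 + 19·t and substitute into x ≡ 1 (mod 3): 19·t ≡ 1 − 16 = -15 (mod 3).
    Reduce coefficients mod 3: 1·t ≡ 0 (mod 3).
    So t ≡ 0 (mod 3).
    Then x = 16 + 19·0 = 16, valid modulo lcm(19, 3) = 57: x ≡ 16 (mod 57).
  Combine with x ≡ 6 (mod 11); new modulus lcm = 627.
    Write x = 16 + 57·t and substitute into x ≡ 6 (mod 11): 57·t ≡ 6 − 16 = -10 (mod 11).
    Reduce coefficients mod 11: 2·t ≡ 1 (mod 11).
    The inverse of 2 mod 11 is 6 (since 2·6 = 12 = 1·11 + 1), so t ≡ 6·1 = 6 ≡ 6 (mod 11).
    Then x = 16 + 57·6 = 358, valid modulo lcm(57, 11) = 627: x ≡ 358 (mod 627).
  Combine with x ≡ 10 (mod 17); new modulus lcm = 10659.
    Write x = 358 + 627·t and substitute into x ≡ 10 (mod 17): 627·t ≡ 10 − 358 = -348 (mod 17).
    Reduce coefficients mod 17: 15·t ≡ 9 (mod 17).
    The inverse of 15 mod 17 is 8 (since 15·8 = 120 = 7·17 + 1), so t ≡ 8·9 = 72 ≡ 4 (mod 17).
    Then x = 358 + 627·4 = 2866, valid modulo lcm(627, 17) = 10659: x ≡ 2866 (mod 10659).
Verify against each original: 2866 mod 19 = 16, 2866 mod 3 = 1, 2866 mod 11 = 6, 2866 mod 17 = 10.

x ≡ 2866 (mod 10659).


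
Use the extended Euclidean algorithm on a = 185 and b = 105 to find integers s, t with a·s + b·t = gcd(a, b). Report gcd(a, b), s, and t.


Euclidean algorithm on (185, 105) — divide until remainder is 0:
  185 = 1 · 105 + 80
  105 = 1 · 80 + 25
  80 = 3 · 25 + 5
  25 = 5 · 5 + 0
gcd(185, 105) = 5.
Track Bezout coefficients alongside the remainders: start with r₀ = 185 = a·1 + b·0 (s = 1, t = 0) and r₁ = 105 = a·0 + b·1 (s = 0, t = 1); each new remainder r_{k+1} = r_{k-1} − q_k·r_k inherits s_{k+1} = s_{k-1} − q_k·s_k, t_{k+1} = t_{k-1} − q_k·t_k, so r_k = a·s_k + b·t_k at every step:
  q = 1: r = 80, s = 1 − 1·0 = 1, t = 0 − 1·1 = -1  (check: 185·1 + 105·(-1) = 80)
  q = 1: r = 25, s = 0 − 1·1 = -1, t = 1 − 1·(-1) = 2  (check: 185·(-1) + 105·2 = 25)
  q = 3: r = 5, s = 1 − 3·(-1) = 4, t = -1 − 3·2 = -7  (check: 185·4 + 105·(-7) = 5)
The row with r = 5 (the gcd) gives the Bezout coefficients s = 4, t = -7.
Result: 185 · (4) + 105 · (-7) = 5.

gcd(185, 105) = 5; s = 4, t = -7 (check: 185·4 + 105·(-7) = 5).


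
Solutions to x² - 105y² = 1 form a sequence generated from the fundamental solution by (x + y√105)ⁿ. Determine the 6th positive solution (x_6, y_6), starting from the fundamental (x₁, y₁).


Step 1: Find the fundamental solution (x₁, y₁) of x² - 105y² = 1.
  Expand √105 as a continued fraction. a₀ = ⌊√105⌋ = 10; iterate m_{k+1} = d_k·a_k − m_k, d_{k+1} = (105 − m_{k+1}²)/d_k, a_{k+1} = ⌊(a₀ + m_{k+1})/d_{k+1}⌋ (starting m₀ = 0, d₀ = 1), with convergents p_k = a_k·p_{k-1} + p_{k-2}, q_k = a_k·q_{k-1} + q_{k-2} (p₋₁ = 1, q₋₁ = 0):
  k = 0: a₀ = 10; p₀/q₀ = 10/1; p₀² − 105·q₀² = 100 − 105 = -5.
  k = 1: m = 10, d = 5, a = ⌊(10 + 10)/5⌋ = 4; p/q = (4·10 + 1)/(4·1 + 0) = 41/4; p² − 105·q² = 1681 − 1680 = 1.
  The first convergent with p² − 105·q² = 1 gives the fundamental solution (x₁, y₁) = (41, 4).
Step 2: Apply the recurrence (x_{n+1}, y_{n+1}) = (x₁x_n + 105y₁y_n, x₁y_n + y₁x_n) repeatedly.
  From (x_1, y_1) = (41, 4): x_2 = 41·41 + 105·4·4 = 3361; y_2 = 41·4 + 4·41 = 328.
  From (x_2, y_2) = (3361, 328): x_3 = 41·3361 + 105·4·328 = 275561; y_3 = 41·328 + 4·3361 = 26892.
  From (x_3, y_3) = (275561, 26892): x_4 = 41·275561 + 105·4·26892 = 22592641; y_4 = 41·26892 + 4·275561 = 2204816.
  From (x_4, y_4) = (22592641, 2204816): x_5 = 41·22592641 + 105·4·2204816 = 1852321001; y_5 = 41·2204816 + 4·22592641 = 180768020.
  From (x_5, y_5) = (1852321001, 180768020): x_6 = 41·1852321001 + 105·4·180768020 = 151867729441; y_6 = 41·180768020 + 4·1852321001 = 14820772824.
Step 3: Verify x_6² - 105·y_6² = 23063807245564778172481 - 23063807245564778172480 = 1 (should be 1). ✓

(x_1, y_1) = (41, 4); (x_6, y_6) = (151867729441, 14820772824).


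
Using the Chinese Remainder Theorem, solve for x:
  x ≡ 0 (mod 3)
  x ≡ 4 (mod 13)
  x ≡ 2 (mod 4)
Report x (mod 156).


Moduli 3, 13, 4 are pairwise coprime; by CRT there is a unique solution modulo M = 3 · 13 · 4 = 156.
Solve pairwise, accumulating the modulus:
  Start with x ≡ 0 (mod 3).
  Combine with x ≡ 4 (mod 13): since gcd(3, 13) = 1, we get a unique residue mod 39.
    Write x = 0 + 3·t and substitute into x ≡ 4 (mod 13): 3·t ≡ 4 − 0 = 4 (mod 13).
    The inverse of 3 mod 13 is 9 (since 3·9 = 27 = 2·13 + 1), so t ≡ 9·4 = 36 ≡ 10 (mod 13).
    Then x = 0 + 3·10 = 30, valid modulo lcm(3, 13) = 39: x ≡ 30 (mod 39).
  Combine with x ≡ 2 (mod 4): since gcd(39, 4) = 1, we get a unique residue mod 156.
    Write x = 30 + 39·t and substitute into x ≡ 2 (mod 4): 39·t ≡ 2 − 30 = -28 (mod 4).
    Reduce coefficients mod 4: 3·t ≡ 0 (mod 4).
    The inverse of 3 mod 4 is 3 (since 3·3 = 9 = 2·4 + 1), so t ≡ 3·0 = 0 ≡ 0 (mod 4).
    Then x = 30 + 39·0 = 30, valid modulo lcm(39, 4) = 156: x ≡ 30 (mod 156).
Verify: 30 mod 3 = 0 ✓, 30 mod 13 = 4 ✓, 30 mod 4 = 2 ✓.

x ≡ 30 (mod 156).


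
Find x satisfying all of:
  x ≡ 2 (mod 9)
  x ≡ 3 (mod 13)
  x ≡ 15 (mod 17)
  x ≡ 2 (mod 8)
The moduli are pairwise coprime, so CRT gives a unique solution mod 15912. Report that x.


Product of moduli M = 9 · 13 · 17 · 8 = 15912.
Merge one congruence at a time:
  Start: x ≡ 2 (mod 9).
  Combine with x ≡ 3 (mod 13); new modulus lcm = 117.
    Write x = 2 + 9·t and substitute into x ≡ 3 (mod 13): 9·t ≡ 3 − 2 = 1 (mod 13).
    The inverse of 9 mod 13 is 3 (since 9·3 = 27 = 2·13 + 1), so t ≡ 3·1 = 3 ≡ 3 (mod 13).
    Then x = 2 + 9·3 = 29, valid modulo lcm(9, 13) = 117: x ≡ 29 (mod 117).
  Combine with x ≡ 15 (mod 17); new modulus lcm = 1989.
    Write x = 29 + 117·t and substitute into x ≡ 15 (mod 17): 117·t ≡ 15 − 29 = -14 (mod 17).
    Reduce coefficients mod 17: 15·t ≡ 3 (mod 17).
    The inverse of 15 mod 17 is 8 (since 15·8 = 120 = 7·17 + 1), so t ≡ 8·3 = 24 ≡ 7 (mod 17).
    Then x = 29 + 117·7 = 848, valid modulo lcm(117, 17) = 1989: x ≡ 848 (mod 1989).
  Combine with x ≡ 2 (mod 8); new modulus lcm = 15912.
    Write x = 848 + 1989·t and substitute into x ≡ 2 (mod 8): 1989·t ≡ 2 − 848 = -846 (mod 8).
    Reduce coefficients mod 8: 5·t ≡ 2 (mod 8).
    The inverse of 5 mod 8 is 5 (since 5·5 = 25 = 3·8 + 1), so t ≡ 5·2 = 10 ≡ 2 (mod 8).
    Then x = 848 + 1989·2 = 4826, valid modulo lcm(1989, 8) = 15912: x ≡ 4826 (mod 15912).
Verify against each original: 4826 mod 9 = 2, 4826 mod 13 = 3, 4826 mod 17 = 15, 4826 mod 8 = 2.

x ≡ 4826 (mod 15912).


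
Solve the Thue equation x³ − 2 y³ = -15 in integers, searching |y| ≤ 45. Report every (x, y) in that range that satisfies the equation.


The equation is x³ - 2y³ = -15. For fixed y, x³ = 2·y³ − 15, so a solution requires the RHS to be a perfect cube.
Strategy: iterate y from -45 to 45, compute RHS = 2·y³ − 15, and check whether it is a (positive or negative) perfect cube.
Check small values of y:
  y = 0: RHS = -15 is not a perfect cube.
  y = 1: RHS = -13 is not a perfect cube.
  y = -1: RHS = -17 is not a perfect cube.
  y = 2: RHS = 1 = (1)³ ⇒ x = 1 works.
  y = -2: RHS = -31 is not a perfect cube.
  y = 3: RHS = 39 is not a perfect cube.
  y = -3: RHS = -69 is not a perfect cube.
Continuing the search up to |y| = 45 finds no further solutions beyond those listed.
Collected solutions: (1, 2).

Solutions (with |y| ≤ 45): (1, 2).


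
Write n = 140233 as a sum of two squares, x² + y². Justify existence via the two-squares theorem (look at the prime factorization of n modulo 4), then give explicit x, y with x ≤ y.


Step 1: Factor n = 140233 = 17 · 73 · 113.
Step 2: Check the mod-4 condition on each prime factor: 17 ≡ 1 (mod 4), exponent 1; 73 ≡ 1 (mod 4), exponent 1; 113 ≡ 1 (mod 4), exponent 1.
All primes ≡ 3 (mod 4) appear to even exponent (or don't appear), so by the two-squares theorem n IS expressible as a sum of two squares.
Step 3: Build a representation. Here n = 17 · 73 · 113 is a product of primes ≡ 1 (mod 4). Each prime p ≡ 1 (mod 4) is itself a sum of two squares; find a² by testing p − a² for a perfect square:
  17: 17 − 1² = 16 = 4² ⇒ 17 = 1² + 4².
  73: 73 − 1² = 72, 73 − 2² = 69, 73 − 3² = 64 = 8² ⇒ 73 = 3² + 8².
  113: 113 − 1² = 112, 113 − 2² = 109, 113 − 3² = 104, 113 − 4² = 97, 113 − 5² = 88, 113 − 6² = 77, 113 − 7² = 64 = 8² ⇒ 113 = 7² + 8².
  Combine using the Brahmagupta–Fibonacci identity (a² + b²)(c² + d²) = (ac − bd)² + (ad + bc)² = (ac + bd)² + (ad − bc)²:
  17 · 73 = 1241: from (1² + 4²)(3² + 8²), take (1·3 − 4·8, 1·8 + 4·3) = (3 − 32, 8 + 12) = (-29, 20); dropping signs (only squares matter) gives (29, 20); check 29² + 20² = 841 + 400 = 1241 ✓.
  1241 · 113 = 140233: from (29² + 20²)(7² + 8²), take (29·7 − 20·8, 29·8 + 20·7) = (203 − 160, 232 + 140) = (43, 372); check 43² + 372² = 1849 + 138384 = 140233 ✓.
Step 4: Order so x ≤ y and verify: 43² + 372² = 1849 + 138384 = 140233 = n. ✓

n = 140233 = 43² + 372² (one valid representation with x ≤ y).
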